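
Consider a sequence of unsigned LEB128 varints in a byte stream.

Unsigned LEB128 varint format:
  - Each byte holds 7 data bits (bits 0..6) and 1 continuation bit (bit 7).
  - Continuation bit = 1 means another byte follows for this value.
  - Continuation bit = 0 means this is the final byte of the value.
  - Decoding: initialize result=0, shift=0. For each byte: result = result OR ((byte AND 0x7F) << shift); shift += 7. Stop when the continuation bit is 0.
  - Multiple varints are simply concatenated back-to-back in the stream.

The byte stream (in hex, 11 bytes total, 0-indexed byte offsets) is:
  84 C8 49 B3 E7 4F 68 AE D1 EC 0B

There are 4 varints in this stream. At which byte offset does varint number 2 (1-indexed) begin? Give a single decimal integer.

Answer: 3

Derivation:
  byte[0]=0x84 cont=1 payload=0x04=4: acc |= 4<<0 -> acc=4 shift=7
  byte[1]=0xC8 cont=1 payload=0x48=72: acc |= 72<<7 -> acc=9220 shift=14
  byte[2]=0x49 cont=0 payload=0x49=73: acc |= 73<<14 -> acc=1205252 shift=21 [end]
Varint 1: bytes[0:3] = 84 C8 49 -> value 1205252 (3 byte(s))
  byte[3]=0xB3 cont=1 payload=0x33=51: acc |= 51<<0 -> acc=51 shift=7
  byte[4]=0xE7 cont=1 payload=0x67=103: acc |= 103<<7 -> acc=13235 shift=14
  byte[5]=0x4F cont=0 payload=0x4F=79: acc |= 79<<14 -> acc=1307571 shift=21 [end]
Varint 2: bytes[3:6] = B3 E7 4F -> value 1307571 (3 byte(s))
  byte[6]=0x68 cont=0 payload=0x68=104: acc |= 104<<0 -> acc=104 shift=7 [end]
Varint 3: bytes[6:7] = 68 -> value 104 (1 byte(s))
  byte[7]=0xAE cont=1 payload=0x2E=46: acc |= 46<<0 -> acc=46 shift=7
  byte[8]=0xD1 cont=1 payload=0x51=81: acc |= 81<<7 -> acc=10414 shift=14
  byte[9]=0xEC cont=1 payload=0x6C=108: acc |= 108<<14 -> acc=1779886 shift=21
  byte[10]=0x0B cont=0 payload=0x0B=11: acc |= 11<<21 -> acc=24848558 shift=28 [end]
Varint 4: bytes[7:11] = AE D1 EC 0B -> value 24848558 (4 byte(s))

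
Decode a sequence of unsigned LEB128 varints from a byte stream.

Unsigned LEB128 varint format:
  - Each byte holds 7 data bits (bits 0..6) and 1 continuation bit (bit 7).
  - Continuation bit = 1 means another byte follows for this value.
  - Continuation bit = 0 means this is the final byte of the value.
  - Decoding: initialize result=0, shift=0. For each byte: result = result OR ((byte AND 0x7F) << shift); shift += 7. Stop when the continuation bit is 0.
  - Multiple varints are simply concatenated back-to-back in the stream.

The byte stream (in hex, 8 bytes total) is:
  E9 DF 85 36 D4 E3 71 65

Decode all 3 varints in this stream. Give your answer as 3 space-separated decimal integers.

  byte[0]=0xE9 cont=1 payload=0x69=105: acc |= 105<<0 -> acc=105 shift=7
  byte[1]=0xDF cont=1 payload=0x5F=95: acc |= 95<<7 -> acc=12265 shift=14
  byte[2]=0x85 cont=1 payload=0x05=5: acc |= 5<<14 -> acc=94185 shift=21
  byte[3]=0x36 cont=0 payload=0x36=54: acc |= 54<<21 -> acc=113340393 shift=28 [end]
Varint 1: bytes[0:4] = E9 DF 85 36 -> value 113340393 (4 byte(s))
  byte[4]=0xD4 cont=1 payload=0x54=84: acc |= 84<<0 -> acc=84 shift=7
  byte[5]=0xE3 cont=1 payload=0x63=99: acc |= 99<<7 -> acc=12756 shift=14
  byte[6]=0x71 cont=0 payload=0x71=113: acc |= 113<<14 -> acc=1864148 shift=21 [end]
Varint 2: bytes[4:7] = D4 E3 71 -> value 1864148 (3 byte(s))
  byte[7]=0x65 cont=0 payload=0x65=101: acc |= 101<<0 -> acc=101 shift=7 [end]
Varint 3: bytes[7:8] = 65 -> value 101 (1 byte(s))

Answer: 113340393 1864148 101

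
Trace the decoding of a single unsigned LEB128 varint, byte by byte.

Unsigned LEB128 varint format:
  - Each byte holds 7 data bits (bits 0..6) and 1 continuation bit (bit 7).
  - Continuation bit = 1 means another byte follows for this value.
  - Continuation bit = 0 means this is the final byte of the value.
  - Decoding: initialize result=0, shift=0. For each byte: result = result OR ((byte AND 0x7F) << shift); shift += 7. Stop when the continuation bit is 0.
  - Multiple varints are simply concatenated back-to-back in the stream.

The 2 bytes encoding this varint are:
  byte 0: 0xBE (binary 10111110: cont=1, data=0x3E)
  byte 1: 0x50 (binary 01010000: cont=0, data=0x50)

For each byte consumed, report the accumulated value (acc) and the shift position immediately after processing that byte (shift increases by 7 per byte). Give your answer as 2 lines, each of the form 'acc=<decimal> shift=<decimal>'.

byte 0=0xBE: payload=0x3E=62, contrib = 62<<0 = 62; acc -> 62, shift -> 7
byte 1=0x50: payload=0x50=80, contrib = 80<<7 = 10240; acc -> 10302, shift -> 14

Answer: acc=62 shift=7
acc=10302 shift=14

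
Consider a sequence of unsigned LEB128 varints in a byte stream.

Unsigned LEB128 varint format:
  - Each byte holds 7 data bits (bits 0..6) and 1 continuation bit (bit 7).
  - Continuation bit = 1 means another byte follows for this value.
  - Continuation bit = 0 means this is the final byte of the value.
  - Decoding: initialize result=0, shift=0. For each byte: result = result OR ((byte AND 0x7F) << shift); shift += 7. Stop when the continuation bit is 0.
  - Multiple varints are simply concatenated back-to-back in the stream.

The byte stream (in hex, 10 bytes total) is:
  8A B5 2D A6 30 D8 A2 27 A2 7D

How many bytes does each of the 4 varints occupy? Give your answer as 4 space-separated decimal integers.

  byte[0]=0x8A cont=1 payload=0x0A=10: acc |= 10<<0 -> acc=10 shift=7
  byte[1]=0xB5 cont=1 payload=0x35=53: acc |= 53<<7 -> acc=6794 shift=14
  byte[2]=0x2D cont=0 payload=0x2D=45: acc |= 45<<14 -> acc=744074 shift=21 [end]
Varint 1: bytes[0:3] = 8A B5 2D -> value 744074 (3 byte(s))
  byte[3]=0xA6 cont=1 payload=0x26=38: acc |= 38<<0 -> acc=38 shift=7
  byte[4]=0x30 cont=0 payload=0x30=48: acc |= 48<<7 -> acc=6182 shift=14 [end]
Varint 2: bytes[3:5] = A6 30 -> value 6182 (2 byte(s))
  byte[5]=0xD8 cont=1 payload=0x58=88: acc |= 88<<0 -> acc=88 shift=7
  byte[6]=0xA2 cont=1 payload=0x22=34: acc |= 34<<7 -> acc=4440 shift=14
  byte[7]=0x27 cont=0 payload=0x27=39: acc |= 39<<14 -> acc=643416 shift=21 [end]
Varint 3: bytes[5:8] = D8 A2 27 -> value 643416 (3 byte(s))
  byte[8]=0xA2 cont=1 payload=0x22=34: acc |= 34<<0 -> acc=34 shift=7
  byte[9]=0x7D cont=0 payload=0x7D=125: acc |= 125<<7 -> acc=16034 shift=14 [end]
Varint 4: bytes[8:10] = A2 7D -> value 16034 (2 byte(s))

Answer: 3 2 3 2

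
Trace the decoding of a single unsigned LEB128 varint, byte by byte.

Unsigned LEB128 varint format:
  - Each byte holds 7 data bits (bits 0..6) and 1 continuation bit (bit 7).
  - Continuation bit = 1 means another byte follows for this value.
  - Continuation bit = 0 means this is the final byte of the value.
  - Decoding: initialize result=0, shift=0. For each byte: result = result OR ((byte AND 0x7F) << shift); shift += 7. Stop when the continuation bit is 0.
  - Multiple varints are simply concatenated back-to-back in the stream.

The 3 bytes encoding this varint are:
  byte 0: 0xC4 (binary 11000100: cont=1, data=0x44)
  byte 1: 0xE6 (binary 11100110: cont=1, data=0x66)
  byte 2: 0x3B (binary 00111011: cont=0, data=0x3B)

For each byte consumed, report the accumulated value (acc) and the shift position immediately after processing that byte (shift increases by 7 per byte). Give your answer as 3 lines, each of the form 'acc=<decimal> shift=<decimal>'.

byte 0=0xC4: payload=0x44=68, contrib = 68<<0 = 68; acc -> 68, shift -> 7
byte 1=0xE6: payload=0x66=102, contrib = 102<<7 = 13056; acc -> 13124, shift -> 14
byte 2=0x3B: payload=0x3B=59, contrib = 59<<14 = 966656; acc -> 979780, shift -> 21

Answer: acc=68 shift=7
acc=13124 shift=14
acc=979780 shift=21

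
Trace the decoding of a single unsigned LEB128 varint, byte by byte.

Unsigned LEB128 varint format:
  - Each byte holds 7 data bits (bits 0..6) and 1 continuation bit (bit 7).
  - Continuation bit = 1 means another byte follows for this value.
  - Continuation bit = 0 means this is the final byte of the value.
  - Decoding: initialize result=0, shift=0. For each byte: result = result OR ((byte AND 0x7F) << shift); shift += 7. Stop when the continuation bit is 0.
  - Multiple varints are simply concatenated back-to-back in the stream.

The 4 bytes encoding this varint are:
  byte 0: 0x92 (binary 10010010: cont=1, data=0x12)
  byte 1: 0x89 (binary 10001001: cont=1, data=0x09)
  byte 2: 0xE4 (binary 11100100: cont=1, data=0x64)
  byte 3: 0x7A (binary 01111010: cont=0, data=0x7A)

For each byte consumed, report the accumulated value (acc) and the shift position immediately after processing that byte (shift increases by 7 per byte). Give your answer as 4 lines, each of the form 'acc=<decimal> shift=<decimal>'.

Answer: acc=18 shift=7
acc=1170 shift=14
acc=1639570 shift=21
acc=257492114 shift=28

Derivation:
byte 0=0x92: payload=0x12=18, contrib = 18<<0 = 18; acc -> 18, shift -> 7
byte 1=0x89: payload=0x09=9, contrib = 9<<7 = 1152; acc -> 1170, shift -> 14
byte 2=0xE4: payload=0x64=100, contrib = 100<<14 = 1638400; acc -> 1639570, shift -> 21
byte 3=0x7A: payload=0x7A=122, contrib = 122<<21 = 255852544; acc -> 257492114, shift -> 28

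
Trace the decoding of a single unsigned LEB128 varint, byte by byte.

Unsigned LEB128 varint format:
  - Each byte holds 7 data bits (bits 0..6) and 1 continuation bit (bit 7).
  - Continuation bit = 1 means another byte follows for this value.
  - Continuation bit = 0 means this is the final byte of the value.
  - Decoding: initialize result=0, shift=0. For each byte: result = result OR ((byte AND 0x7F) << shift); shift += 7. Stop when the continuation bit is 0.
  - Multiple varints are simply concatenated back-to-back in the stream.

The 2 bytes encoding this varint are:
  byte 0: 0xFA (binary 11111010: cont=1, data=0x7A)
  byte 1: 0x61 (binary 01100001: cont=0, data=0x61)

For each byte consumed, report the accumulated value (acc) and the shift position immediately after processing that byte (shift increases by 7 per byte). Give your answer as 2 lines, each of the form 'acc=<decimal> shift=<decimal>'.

Answer: acc=122 shift=7
acc=12538 shift=14

Derivation:
byte 0=0xFA: payload=0x7A=122, contrib = 122<<0 = 122; acc -> 122, shift -> 7
byte 1=0x61: payload=0x61=97, contrib = 97<<7 = 12416; acc -> 12538, shift -> 14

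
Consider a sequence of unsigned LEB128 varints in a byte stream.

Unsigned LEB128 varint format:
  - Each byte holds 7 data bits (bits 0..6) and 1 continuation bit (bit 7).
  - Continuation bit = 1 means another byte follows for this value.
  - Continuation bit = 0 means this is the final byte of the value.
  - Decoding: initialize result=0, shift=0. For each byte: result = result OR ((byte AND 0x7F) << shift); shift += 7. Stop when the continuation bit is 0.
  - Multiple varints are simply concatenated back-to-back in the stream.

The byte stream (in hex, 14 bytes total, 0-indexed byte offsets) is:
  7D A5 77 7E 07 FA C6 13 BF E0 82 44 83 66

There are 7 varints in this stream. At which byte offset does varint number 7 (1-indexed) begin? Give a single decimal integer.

  byte[0]=0x7D cont=0 payload=0x7D=125: acc |= 125<<0 -> acc=125 shift=7 [end]
Varint 1: bytes[0:1] = 7D -> value 125 (1 byte(s))
  byte[1]=0xA5 cont=1 payload=0x25=37: acc |= 37<<0 -> acc=37 shift=7
  byte[2]=0x77 cont=0 payload=0x77=119: acc |= 119<<7 -> acc=15269 shift=14 [end]
Varint 2: bytes[1:3] = A5 77 -> value 15269 (2 byte(s))
  byte[3]=0x7E cont=0 payload=0x7E=126: acc |= 126<<0 -> acc=126 shift=7 [end]
Varint 3: bytes[3:4] = 7E -> value 126 (1 byte(s))
  byte[4]=0x07 cont=0 payload=0x07=7: acc |= 7<<0 -> acc=7 shift=7 [end]
Varint 4: bytes[4:5] = 07 -> value 7 (1 byte(s))
  byte[5]=0xFA cont=1 payload=0x7A=122: acc |= 122<<0 -> acc=122 shift=7
  byte[6]=0xC6 cont=1 payload=0x46=70: acc |= 70<<7 -> acc=9082 shift=14
  byte[7]=0x13 cont=0 payload=0x13=19: acc |= 19<<14 -> acc=320378 shift=21 [end]
Varint 5: bytes[5:8] = FA C6 13 -> value 320378 (3 byte(s))
  byte[8]=0xBF cont=1 payload=0x3F=63: acc |= 63<<0 -> acc=63 shift=7
  byte[9]=0xE0 cont=1 payload=0x60=96: acc |= 96<<7 -> acc=12351 shift=14
  byte[10]=0x82 cont=1 payload=0x02=2: acc |= 2<<14 -> acc=45119 shift=21
  byte[11]=0x44 cont=0 payload=0x44=68: acc |= 68<<21 -> acc=142651455 shift=28 [end]
Varint 6: bytes[8:12] = BF E0 82 44 -> value 142651455 (4 byte(s))
  byte[12]=0x83 cont=1 payload=0x03=3: acc |= 3<<0 -> acc=3 shift=7
  byte[13]=0x66 cont=0 payload=0x66=102: acc |= 102<<7 -> acc=13059 shift=14 [end]
Varint 7: bytes[12:14] = 83 66 -> value 13059 (2 byte(s))

Answer: 12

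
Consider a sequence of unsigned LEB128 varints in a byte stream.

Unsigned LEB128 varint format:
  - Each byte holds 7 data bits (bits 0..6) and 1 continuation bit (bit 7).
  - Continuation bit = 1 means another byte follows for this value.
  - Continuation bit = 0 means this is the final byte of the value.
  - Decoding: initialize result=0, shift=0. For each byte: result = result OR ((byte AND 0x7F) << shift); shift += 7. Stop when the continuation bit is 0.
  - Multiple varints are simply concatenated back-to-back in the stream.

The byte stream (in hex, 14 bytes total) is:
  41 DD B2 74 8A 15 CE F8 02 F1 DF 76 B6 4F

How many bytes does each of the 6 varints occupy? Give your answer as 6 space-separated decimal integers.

  byte[0]=0x41 cont=0 payload=0x41=65: acc |= 65<<0 -> acc=65 shift=7 [end]
Varint 1: bytes[0:1] = 41 -> value 65 (1 byte(s))
  byte[1]=0xDD cont=1 payload=0x5D=93: acc |= 93<<0 -> acc=93 shift=7
  byte[2]=0xB2 cont=1 payload=0x32=50: acc |= 50<<7 -> acc=6493 shift=14
  byte[3]=0x74 cont=0 payload=0x74=116: acc |= 116<<14 -> acc=1907037 shift=21 [end]
Varint 2: bytes[1:4] = DD B2 74 -> value 1907037 (3 byte(s))
  byte[4]=0x8A cont=1 payload=0x0A=10: acc |= 10<<0 -> acc=10 shift=7
  byte[5]=0x15 cont=0 payload=0x15=21: acc |= 21<<7 -> acc=2698 shift=14 [end]
Varint 3: bytes[4:6] = 8A 15 -> value 2698 (2 byte(s))
  byte[6]=0xCE cont=1 payload=0x4E=78: acc |= 78<<0 -> acc=78 shift=7
  byte[7]=0xF8 cont=1 payload=0x78=120: acc |= 120<<7 -> acc=15438 shift=14
  byte[8]=0x02 cont=0 payload=0x02=2: acc |= 2<<14 -> acc=48206 shift=21 [end]
Varint 4: bytes[6:9] = CE F8 02 -> value 48206 (3 byte(s))
  byte[9]=0xF1 cont=1 payload=0x71=113: acc |= 113<<0 -> acc=113 shift=7
  byte[10]=0xDF cont=1 payload=0x5F=95: acc |= 95<<7 -> acc=12273 shift=14
  byte[11]=0x76 cont=0 payload=0x76=118: acc |= 118<<14 -> acc=1945585 shift=21 [end]
Varint 5: bytes[9:12] = F1 DF 76 -> value 1945585 (3 byte(s))
  byte[12]=0xB6 cont=1 payload=0x36=54: acc |= 54<<0 -> acc=54 shift=7
  byte[13]=0x4F cont=0 payload=0x4F=79: acc |= 79<<7 -> acc=10166 shift=14 [end]
Varint 6: bytes[12:14] = B6 4F -> value 10166 (2 byte(s))

Answer: 1 3 2 3 3 2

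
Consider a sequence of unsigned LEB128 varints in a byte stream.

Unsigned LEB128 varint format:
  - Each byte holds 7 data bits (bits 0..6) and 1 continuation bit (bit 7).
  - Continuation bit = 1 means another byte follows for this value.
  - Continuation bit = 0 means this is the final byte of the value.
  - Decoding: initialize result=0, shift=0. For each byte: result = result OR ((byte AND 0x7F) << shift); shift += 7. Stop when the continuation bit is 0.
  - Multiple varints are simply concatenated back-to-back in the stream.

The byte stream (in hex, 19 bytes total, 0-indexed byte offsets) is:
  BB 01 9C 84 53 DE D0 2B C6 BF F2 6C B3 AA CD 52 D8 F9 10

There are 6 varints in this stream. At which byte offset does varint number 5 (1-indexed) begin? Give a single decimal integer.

Answer: 12

Derivation:
  byte[0]=0xBB cont=1 payload=0x3B=59: acc |= 59<<0 -> acc=59 shift=7
  byte[1]=0x01 cont=0 payload=0x01=1: acc |= 1<<7 -> acc=187 shift=14 [end]
Varint 1: bytes[0:2] = BB 01 -> value 187 (2 byte(s))
  byte[2]=0x9C cont=1 payload=0x1C=28: acc |= 28<<0 -> acc=28 shift=7
  byte[3]=0x84 cont=1 payload=0x04=4: acc |= 4<<7 -> acc=540 shift=14
  byte[4]=0x53 cont=0 payload=0x53=83: acc |= 83<<14 -> acc=1360412 shift=21 [end]
Varint 2: bytes[2:5] = 9C 84 53 -> value 1360412 (3 byte(s))
  byte[5]=0xDE cont=1 payload=0x5E=94: acc |= 94<<0 -> acc=94 shift=7
  byte[6]=0xD0 cont=1 payload=0x50=80: acc |= 80<<7 -> acc=10334 shift=14
  byte[7]=0x2B cont=0 payload=0x2B=43: acc |= 43<<14 -> acc=714846 shift=21 [end]
Varint 3: bytes[5:8] = DE D0 2B -> value 714846 (3 byte(s))
  byte[8]=0xC6 cont=1 payload=0x46=70: acc |= 70<<0 -> acc=70 shift=7
  byte[9]=0xBF cont=1 payload=0x3F=63: acc |= 63<<7 -> acc=8134 shift=14
  byte[10]=0xF2 cont=1 payload=0x72=114: acc |= 114<<14 -> acc=1875910 shift=21
  byte[11]=0x6C cont=0 payload=0x6C=108: acc |= 108<<21 -> acc=228368326 shift=28 [end]
Varint 4: bytes[8:12] = C6 BF F2 6C -> value 228368326 (4 byte(s))
  byte[12]=0xB3 cont=1 payload=0x33=51: acc |= 51<<0 -> acc=51 shift=7
  byte[13]=0xAA cont=1 payload=0x2A=42: acc |= 42<<7 -> acc=5427 shift=14
  byte[14]=0xCD cont=1 payload=0x4D=77: acc |= 77<<14 -> acc=1266995 shift=21
  byte[15]=0x52 cont=0 payload=0x52=82: acc |= 82<<21 -> acc=173233459 shift=28 [end]
Varint 5: bytes[12:16] = B3 AA CD 52 -> value 173233459 (4 byte(s))
  byte[16]=0xD8 cont=1 payload=0x58=88: acc |= 88<<0 -> acc=88 shift=7
  byte[17]=0xF9 cont=1 payload=0x79=121: acc |= 121<<7 -> acc=15576 shift=14
  byte[18]=0x10 cont=0 payload=0x10=16: acc |= 16<<14 -> acc=277720 shift=21 [end]
Varint 6: bytes[16:19] = D8 F9 10 -> value 277720 (3 byte(s))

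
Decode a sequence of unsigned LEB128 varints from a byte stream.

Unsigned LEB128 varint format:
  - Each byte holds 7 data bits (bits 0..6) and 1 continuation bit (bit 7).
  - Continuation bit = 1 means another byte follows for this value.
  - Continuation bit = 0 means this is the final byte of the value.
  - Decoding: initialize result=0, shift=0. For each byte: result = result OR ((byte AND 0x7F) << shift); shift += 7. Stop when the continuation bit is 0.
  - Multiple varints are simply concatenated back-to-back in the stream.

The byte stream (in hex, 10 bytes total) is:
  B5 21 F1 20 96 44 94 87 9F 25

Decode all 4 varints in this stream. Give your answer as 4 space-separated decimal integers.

  byte[0]=0xB5 cont=1 payload=0x35=53: acc |= 53<<0 -> acc=53 shift=7
  byte[1]=0x21 cont=0 payload=0x21=33: acc |= 33<<7 -> acc=4277 shift=14 [end]
Varint 1: bytes[0:2] = B5 21 -> value 4277 (2 byte(s))
  byte[2]=0xF1 cont=1 payload=0x71=113: acc |= 113<<0 -> acc=113 shift=7
  byte[3]=0x20 cont=0 payload=0x20=32: acc |= 32<<7 -> acc=4209 shift=14 [end]
Varint 2: bytes[2:4] = F1 20 -> value 4209 (2 byte(s))
  byte[4]=0x96 cont=1 payload=0x16=22: acc |= 22<<0 -> acc=22 shift=7
  byte[5]=0x44 cont=0 payload=0x44=68: acc |= 68<<7 -> acc=8726 shift=14 [end]
Varint 3: bytes[4:6] = 96 44 -> value 8726 (2 byte(s))
  byte[6]=0x94 cont=1 payload=0x14=20: acc |= 20<<0 -> acc=20 shift=7
  byte[7]=0x87 cont=1 payload=0x07=7: acc |= 7<<7 -> acc=916 shift=14
  byte[8]=0x9F cont=1 payload=0x1F=31: acc |= 31<<14 -> acc=508820 shift=21
  byte[9]=0x25 cont=0 payload=0x25=37: acc |= 37<<21 -> acc=78103444 shift=28 [end]
Varint 4: bytes[6:10] = 94 87 9F 25 -> value 78103444 (4 byte(s))

Answer: 4277 4209 8726 78103444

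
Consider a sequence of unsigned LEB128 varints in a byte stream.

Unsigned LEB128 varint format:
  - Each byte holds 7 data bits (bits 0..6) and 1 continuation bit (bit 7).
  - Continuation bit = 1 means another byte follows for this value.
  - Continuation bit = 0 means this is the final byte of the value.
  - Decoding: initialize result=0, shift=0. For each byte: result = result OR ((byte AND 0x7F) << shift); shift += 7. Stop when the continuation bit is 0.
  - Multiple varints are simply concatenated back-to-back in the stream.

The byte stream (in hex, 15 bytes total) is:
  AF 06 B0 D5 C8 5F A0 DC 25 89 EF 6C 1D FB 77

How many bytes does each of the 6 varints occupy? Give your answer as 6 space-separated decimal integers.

Answer: 2 4 3 3 1 2

Derivation:
  byte[0]=0xAF cont=1 payload=0x2F=47: acc |= 47<<0 -> acc=47 shift=7
  byte[1]=0x06 cont=0 payload=0x06=6: acc |= 6<<7 -> acc=815 shift=14 [end]
Varint 1: bytes[0:2] = AF 06 -> value 815 (2 byte(s))
  byte[2]=0xB0 cont=1 payload=0x30=48: acc |= 48<<0 -> acc=48 shift=7
  byte[3]=0xD5 cont=1 payload=0x55=85: acc |= 85<<7 -> acc=10928 shift=14
  byte[4]=0xC8 cont=1 payload=0x48=72: acc |= 72<<14 -> acc=1190576 shift=21
  byte[5]=0x5F cont=0 payload=0x5F=95: acc |= 95<<21 -> acc=200420016 shift=28 [end]
Varint 2: bytes[2:6] = B0 D5 C8 5F -> value 200420016 (4 byte(s))
  byte[6]=0xA0 cont=1 payload=0x20=32: acc |= 32<<0 -> acc=32 shift=7
  byte[7]=0xDC cont=1 payload=0x5C=92: acc |= 92<<7 -> acc=11808 shift=14
  byte[8]=0x25 cont=0 payload=0x25=37: acc |= 37<<14 -> acc=618016 shift=21 [end]
Varint 3: bytes[6:9] = A0 DC 25 -> value 618016 (3 byte(s))
  byte[9]=0x89 cont=1 payload=0x09=9: acc |= 9<<0 -> acc=9 shift=7
  byte[10]=0xEF cont=1 payload=0x6F=111: acc |= 111<<7 -> acc=14217 shift=14
  byte[11]=0x6C cont=0 payload=0x6C=108: acc |= 108<<14 -> acc=1783689 shift=21 [end]
Varint 4: bytes[9:12] = 89 EF 6C -> value 1783689 (3 byte(s))
  byte[12]=0x1D cont=0 payload=0x1D=29: acc |= 29<<0 -> acc=29 shift=7 [end]
Varint 5: bytes[12:13] = 1D -> value 29 (1 byte(s))
  byte[13]=0xFB cont=1 payload=0x7B=123: acc |= 123<<0 -> acc=123 shift=7
  byte[14]=0x77 cont=0 payload=0x77=119: acc |= 119<<7 -> acc=15355 shift=14 [end]
Varint 6: bytes[13:15] = FB 77 -> value 15355 (2 byte(s))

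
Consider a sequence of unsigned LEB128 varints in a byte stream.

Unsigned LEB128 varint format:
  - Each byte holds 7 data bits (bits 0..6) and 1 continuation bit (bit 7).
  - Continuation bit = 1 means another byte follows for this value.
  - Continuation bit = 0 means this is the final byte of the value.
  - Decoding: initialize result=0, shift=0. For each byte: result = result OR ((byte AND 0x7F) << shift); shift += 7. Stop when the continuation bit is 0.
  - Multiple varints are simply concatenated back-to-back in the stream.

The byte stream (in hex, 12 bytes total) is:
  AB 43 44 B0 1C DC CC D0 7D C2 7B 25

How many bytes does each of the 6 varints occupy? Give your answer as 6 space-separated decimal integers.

Answer: 2 1 2 4 2 1

Derivation:
  byte[0]=0xAB cont=1 payload=0x2B=43: acc |= 43<<0 -> acc=43 shift=7
  byte[1]=0x43 cont=0 payload=0x43=67: acc |= 67<<7 -> acc=8619 shift=14 [end]
Varint 1: bytes[0:2] = AB 43 -> value 8619 (2 byte(s))
  byte[2]=0x44 cont=0 payload=0x44=68: acc |= 68<<0 -> acc=68 shift=7 [end]
Varint 2: bytes[2:3] = 44 -> value 68 (1 byte(s))
  byte[3]=0xB0 cont=1 payload=0x30=48: acc |= 48<<0 -> acc=48 shift=7
  byte[4]=0x1C cont=0 payload=0x1C=28: acc |= 28<<7 -> acc=3632 shift=14 [end]
Varint 3: bytes[3:5] = B0 1C -> value 3632 (2 byte(s))
  byte[5]=0xDC cont=1 payload=0x5C=92: acc |= 92<<0 -> acc=92 shift=7
  byte[6]=0xCC cont=1 payload=0x4C=76: acc |= 76<<7 -> acc=9820 shift=14
  byte[7]=0xD0 cont=1 payload=0x50=80: acc |= 80<<14 -> acc=1320540 shift=21
  byte[8]=0x7D cont=0 payload=0x7D=125: acc |= 125<<21 -> acc=263464540 shift=28 [end]
Varint 4: bytes[5:9] = DC CC D0 7D -> value 263464540 (4 byte(s))
  byte[9]=0xC2 cont=1 payload=0x42=66: acc |= 66<<0 -> acc=66 shift=7
  byte[10]=0x7B cont=0 payload=0x7B=123: acc |= 123<<7 -> acc=15810 shift=14 [end]
Varint 5: bytes[9:11] = C2 7B -> value 15810 (2 byte(s))
  byte[11]=0x25 cont=0 payload=0x25=37: acc |= 37<<0 -> acc=37 shift=7 [end]
Varint 6: bytes[11:12] = 25 -> value 37 (1 byte(s))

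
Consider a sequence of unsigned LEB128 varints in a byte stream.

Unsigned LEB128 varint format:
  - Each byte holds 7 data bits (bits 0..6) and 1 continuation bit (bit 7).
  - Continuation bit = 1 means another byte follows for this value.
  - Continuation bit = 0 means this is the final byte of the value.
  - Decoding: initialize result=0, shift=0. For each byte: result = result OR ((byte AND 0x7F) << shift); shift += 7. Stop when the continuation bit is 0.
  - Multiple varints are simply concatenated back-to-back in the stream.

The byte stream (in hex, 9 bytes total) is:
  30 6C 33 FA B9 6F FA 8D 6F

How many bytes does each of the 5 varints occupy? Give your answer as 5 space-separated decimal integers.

Answer: 1 1 1 3 3

Derivation:
  byte[0]=0x30 cont=0 payload=0x30=48: acc |= 48<<0 -> acc=48 shift=7 [end]
Varint 1: bytes[0:1] = 30 -> value 48 (1 byte(s))
  byte[1]=0x6C cont=0 payload=0x6C=108: acc |= 108<<0 -> acc=108 shift=7 [end]
Varint 2: bytes[1:2] = 6C -> value 108 (1 byte(s))
  byte[2]=0x33 cont=0 payload=0x33=51: acc |= 51<<0 -> acc=51 shift=7 [end]
Varint 3: bytes[2:3] = 33 -> value 51 (1 byte(s))
  byte[3]=0xFA cont=1 payload=0x7A=122: acc |= 122<<0 -> acc=122 shift=7
  byte[4]=0xB9 cont=1 payload=0x39=57: acc |= 57<<7 -> acc=7418 shift=14
  byte[5]=0x6F cont=0 payload=0x6F=111: acc |= 111<<14 -> acc=1826042 shift=21 [end]
Varint 4: bytes[3:6] = FA B9 6F -> value 1826042 (3 byte(s))
  byte[6]=0xFA cont=1 payload=0x7A=122: acc |= 122<<0 -> acc=122 shift=7
  byte[7]=0x8D cont=1 payload=0x0D=13: acc |= 13<<7 -> acc=1786 shift=14
  byte[8]=0x6F cont=0 payload=0x6F=111: acc |= 111<<14 -> acc=1820410 shift=21 [end]
Varint 5: bytes[6:9] = FA 8D 6F -> value 1820410 (3 byte(s))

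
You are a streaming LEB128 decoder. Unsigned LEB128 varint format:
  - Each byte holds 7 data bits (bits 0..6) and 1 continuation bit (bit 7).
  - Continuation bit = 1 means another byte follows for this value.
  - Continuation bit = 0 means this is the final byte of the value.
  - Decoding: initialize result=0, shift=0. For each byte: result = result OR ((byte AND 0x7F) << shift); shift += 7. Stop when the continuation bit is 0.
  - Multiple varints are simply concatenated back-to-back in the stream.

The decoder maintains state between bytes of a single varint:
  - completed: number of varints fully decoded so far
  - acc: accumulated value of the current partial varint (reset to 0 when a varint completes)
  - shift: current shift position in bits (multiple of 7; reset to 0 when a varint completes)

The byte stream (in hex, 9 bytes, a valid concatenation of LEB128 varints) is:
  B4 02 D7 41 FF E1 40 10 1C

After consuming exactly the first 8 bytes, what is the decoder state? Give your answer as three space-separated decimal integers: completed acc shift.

byte[0]=0xB4 cont=1 payload=0x34: acc |= 52<<0 -> completed=0 acc=52 shift=7
byte[1]=0x02 cont=0 payload=0x02: varint #1 complete (value=308); reset -> completed=1 acc=0 shift=0
byte[2]=0xD7 cont=1 payload=0x57: acc |= 87<<0 -> completed=1 acc=87 shift=7
byte[3]=0x41 cont=0 payload=0x41: varint #2 complete (value=8407); reset -> completed=2 acc=0 shift=0
byte[4]=0xFF cont=1 payload=0x7F: acc |= 127<<0 -> completed=2 acc=127 shift=7
byte[5]=0xE1 cont=1 payload=0x61: acc |= 97<<7 -> completed=2 acc=12543 shift=14
byte[6]=0x40 cont=0 payload=0x40: varint #3 complete (value=1061119); reset -> completed=3 acc=0 shift=0
byte[7]=0x10 cont=0 payload=0x10: varint #4 complete (value=16); reset -> completed=4 acc=0 shift=0

Answer: 4 0 0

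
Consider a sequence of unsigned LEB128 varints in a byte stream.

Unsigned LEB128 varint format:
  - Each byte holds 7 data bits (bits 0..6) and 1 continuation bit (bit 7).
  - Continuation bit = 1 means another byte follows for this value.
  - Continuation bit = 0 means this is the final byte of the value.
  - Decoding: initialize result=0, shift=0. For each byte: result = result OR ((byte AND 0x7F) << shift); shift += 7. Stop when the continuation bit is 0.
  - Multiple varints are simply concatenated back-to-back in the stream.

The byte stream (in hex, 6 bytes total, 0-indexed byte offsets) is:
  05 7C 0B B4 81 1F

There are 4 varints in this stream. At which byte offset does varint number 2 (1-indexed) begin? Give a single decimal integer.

  byte[0]=0x05 cont=0 payload=0x05=5: acc |= 5<<0 -> acc=5 shift=7 [end]
Varint 1: bytes[0:1] = 05 -> value 5 (1 byte(s))
  byte[1]=0x7C cont=0 payload=0x7C=124: acc |= 124<<0 -> acc=124 shift=7 [end]
Varint 2: bytes[1:2] = 7C -> value 124 (1 byte(s))
  byte[2]=0x0B cont=0 payload=0x0B=11: acc |= 11<<0 -> acc=11 shift=7 [end]
Varint 3: bytes[2:3] = 0B -> value 11 (1 byte(s))
  byte[3]=0xB4 cont=1 payload=0x34=52: acc |= 52<<0 -> acc=52 shift=7
  byte[4]=0x81 cont=1 payload=0x01=1: acc |= 1<<7 -> acc=180 shift=14
  byte[5]=0x1F cont=0 payload=0x1F=31: acc |= 31<<14 -> acc=508084 shift=21 [end]
Varint 4: bytes[3:6] = B4 81 1F -> value 508084 (3 byte(s))

Answer: 1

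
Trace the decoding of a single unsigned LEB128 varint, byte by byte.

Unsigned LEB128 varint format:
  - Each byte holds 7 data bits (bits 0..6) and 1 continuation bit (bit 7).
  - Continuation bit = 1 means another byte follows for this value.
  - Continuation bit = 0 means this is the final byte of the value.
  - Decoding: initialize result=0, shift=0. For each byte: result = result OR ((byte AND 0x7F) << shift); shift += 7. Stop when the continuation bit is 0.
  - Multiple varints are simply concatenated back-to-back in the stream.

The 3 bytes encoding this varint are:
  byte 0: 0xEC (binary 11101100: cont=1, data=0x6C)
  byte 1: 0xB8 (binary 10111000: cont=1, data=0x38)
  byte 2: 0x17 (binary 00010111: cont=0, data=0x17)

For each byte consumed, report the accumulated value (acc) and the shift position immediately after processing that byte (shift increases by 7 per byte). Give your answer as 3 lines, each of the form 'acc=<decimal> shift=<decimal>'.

byte 0=0xEC: payload=0x6C=108, contrib = 108<<0 = 108; acc -> 108, shift -> 7
byte 1=0xB8: payload=0x38=56, contrib = 56<<7 = 7168; acc -> 7276, shift -> 14
byte 2=0x17: payload=0x17=23, contrib = 23<<14 = 376832; acc -> 384108, shift -> 21

Answer: acc=108 shift=7
acc=7276 shift=14
acc=384108 shift=21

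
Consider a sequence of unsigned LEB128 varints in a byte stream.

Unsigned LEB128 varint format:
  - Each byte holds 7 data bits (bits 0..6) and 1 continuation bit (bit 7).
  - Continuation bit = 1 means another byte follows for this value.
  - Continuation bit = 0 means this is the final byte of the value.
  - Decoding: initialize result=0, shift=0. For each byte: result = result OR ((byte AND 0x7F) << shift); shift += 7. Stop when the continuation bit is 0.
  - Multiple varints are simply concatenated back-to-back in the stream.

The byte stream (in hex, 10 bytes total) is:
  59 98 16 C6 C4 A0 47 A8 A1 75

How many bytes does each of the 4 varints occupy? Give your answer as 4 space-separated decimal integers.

Answer: 1 2 4 3

Derivation:
  byte[0]=0x59 cont=0 payload=0x59=89: acc |= 89<<0 -> acc=89 shift=7 [end]
Varint 1: bytes[0:1] = 59 -> value 89 (1 byte(s))
  byte[1]=0x98 cont=1 payload=0x18=24: acc |= 24<<0 -> acc=24 shift=7
  byte[2]=0x16 cont=0 payload=0x16=22: acc |= 22<<7 -> acc=2840 shift=14 [end]
Varint 2: bytes[1:3] = 98 16 -> value 2840 (2 byte(s))
  byte[3]=0xC6 cont=1 payload=0x46=70: acc |= 70<<0 -> acc=70 shift=7
  byte[4]=0xC4 cont=1 payload=0x44=68: acc |= 68<<7 -> acc=8774 shift=14
  byte[5]=0xA0 cont=1 payload=0x20=32: acc |= 32<<14 -> acc=533062 shift=21
  byte[6]=0x47 cont=0 payload=0x47=71: acc |= 71<<21 -> acc=149430854 shift=28 [end]
Varint 3: bytes[3:7] = C6 C4 A0 47 -> value 149430854 (4 byte(s))
  byte[7]=0xA8 cont=1 payload=0x28=40: acc |= 40<<0 -> acc=40 shift=7
  byte[8]=0xA1 cont=1 payload=0x21=33: acc |= 33<<7 -> acc=4264 shift=14
  byte[9]=0x75 cont=0 payload=0x75=117: acc |= 117<<14 -> acc=1921192 shift=21 [end]
Varint 4: bytes[7:10] = A8 A1 75 -> value 1921192 (3 byte(s))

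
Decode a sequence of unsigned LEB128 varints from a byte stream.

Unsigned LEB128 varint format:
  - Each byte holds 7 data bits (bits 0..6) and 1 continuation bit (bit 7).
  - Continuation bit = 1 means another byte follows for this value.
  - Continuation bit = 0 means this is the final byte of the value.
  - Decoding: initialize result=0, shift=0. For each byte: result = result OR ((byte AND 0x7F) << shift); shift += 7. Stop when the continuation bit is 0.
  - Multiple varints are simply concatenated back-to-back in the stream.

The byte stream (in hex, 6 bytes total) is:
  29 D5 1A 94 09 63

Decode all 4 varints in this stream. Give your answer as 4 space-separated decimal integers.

  byte[0]=0x29 cont=0 payload=0x29=41: acc |= 41<<0 -> acc=41 shift=7 [end]
Varint 1: bytes[0:1] = 29 -> value 41 (1 byte(s))
  byte[1]=0xD5 cont=1 payload=0x55=85: acc |= 85<<0 -> acc=85 shift=7
  byte[2]=0x1A cont=0 payload=0x1A=26: acc |= 26<<7 -> acc=3413 shift=14 [end]
Varint 2: bytes[1:3] = D5 1A -> value 3413 (2 byte(s))
  byte[3]=0x94 cont=1 payload=0x14=20: acc |= 20<<0 -> acc=20 shift=7
  byte[4]=0x09 cont=0 payload=0x09=9: acc |= 9<<7 -> acc=1172 shift=14 [end]
Varint 3: bytes[3:5] = 94 09 -> value 1172 (2 byte(s))
  byte[5]=0x63 cont=0 payload=0x63=99: acc |= 99<<0 -> acc=99 shift=7 [end]
Varint 4: bytes[5:6] = 63 -> value 99 (1 byte(s))

Answer: 41 3413 1172 99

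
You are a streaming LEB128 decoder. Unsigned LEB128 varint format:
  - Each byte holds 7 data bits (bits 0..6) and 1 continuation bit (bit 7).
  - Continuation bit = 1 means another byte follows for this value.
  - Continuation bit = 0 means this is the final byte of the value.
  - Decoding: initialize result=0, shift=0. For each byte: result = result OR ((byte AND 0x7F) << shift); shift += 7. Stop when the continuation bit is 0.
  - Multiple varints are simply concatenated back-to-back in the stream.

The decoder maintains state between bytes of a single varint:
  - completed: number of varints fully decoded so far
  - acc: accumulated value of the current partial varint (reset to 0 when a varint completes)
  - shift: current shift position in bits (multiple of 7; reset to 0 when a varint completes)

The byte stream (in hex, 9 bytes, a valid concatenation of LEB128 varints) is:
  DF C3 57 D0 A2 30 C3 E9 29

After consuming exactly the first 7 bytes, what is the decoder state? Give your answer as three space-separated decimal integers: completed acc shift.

Answer: 2 67 7

Derivation:
byte[0]=0xDF cont=1 payload=0x5F: acc |= 95<<0 -> completed=0 acc=95 shift=7
byte[1]=0xC3 cont=1 payload=0x43: acc |= 67<<7 -> completed=0 acc=8671 shift=14
byte[2]=0x57 cont=0 payload=0x57: varint #1 complete (value=1434079); reset -> completed=1 acc=0 shift=0
byte[3]=0xD0 cont=1 payload=0x50: acc |= 80<<0 -> completed=1 acc=80 shift=7
byte[4]=0xA2 cont=1 payload=0x22: acc |= 34<<7 -> completed=1 acc=4432 shift=14
byte[5]=0x30 cont=0 payload=0x30: varint #2 complete (value=790864); reset -> completed=2 acc=0 shift=0
byte[6]=0xC3 cont=1 payload=0x43: acc |= 67<<0 -> completed=2 acc=67 shift=7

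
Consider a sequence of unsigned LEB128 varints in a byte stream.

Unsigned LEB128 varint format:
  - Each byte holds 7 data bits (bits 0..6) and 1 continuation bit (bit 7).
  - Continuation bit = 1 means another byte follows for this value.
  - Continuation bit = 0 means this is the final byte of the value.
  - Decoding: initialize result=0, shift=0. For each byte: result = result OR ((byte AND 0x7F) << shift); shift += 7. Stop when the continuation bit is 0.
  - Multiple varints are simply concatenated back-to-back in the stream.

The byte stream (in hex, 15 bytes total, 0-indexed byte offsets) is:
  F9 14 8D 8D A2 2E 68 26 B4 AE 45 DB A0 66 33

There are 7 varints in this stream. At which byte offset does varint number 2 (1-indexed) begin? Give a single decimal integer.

  byte[0]=0xF9 cont=1 payload=0x79=121: acc |= 121<<0 -> acc=121 shift=7
  byte[1]=0x14 cont=0 payload=0x14=20: acc |= 20<<7 -> acc=2681 shift=14 [end]
Varint 1: bytes[0:2] = F9 14 -> value 2681 (2 byte(s))
  byte[2]=0x8D cont=1 payload=0x0D=13: acc |= 13<<0 -> acc=13 shift=7
  byte[3]=0x8D cont=1 payload=0x0D=13: acc |= 13<<7 -> acc=1677 shift=14
  byte[4]=0xA2 cont=1 payload=0x22=34: acc |= 34<<14 -> acc=558733 shift=21
  byte[5]=0x2E cont=0 payload=0x2E=46: acc |= 46<<21 -> acc=97027725 shift=28 [end]
Varint 2: bytes[2:6] = 8D 8D A2 2E -> value 97027725 (4 byte(s))
  byte[6]=0x68 cont=0 payload=0x68=104: acc |= 104<<0 -> acc=104 shift=7 [end]
Varint 3: bytes[6:7] = 68 -> value 104 (1 byte(s))
  byte[7]=0x26 cont=0 payload=0x26=38: acc |= 38<<0 -> acc=38 shift=7 [end]
Varint 4: bytes[7:8] = 26 -> value 38 (1 byte(s))
  byte[8]=0xB4 cont=1 payload=0x34=52: acc |= 52<<0 -> acc=52 shift=7
  byte[9]=0xAE cont=1 payload=0x2E=46: acc |= 46<<7 -> acc=5940 shift=14
  byte[10]=0x45 cont=0 payload=0x45=69: acc |= 69<<14 -> acc=1136436 shift=21 [end]
Varint 5: bytes[8:11] = B4 AE 45 -> value 1136436 (3 byte(s))
  byte[11]=0xDB cont=1 payload=0x5B=91: acc |= 91<<0 -> acc=91 shift=7
  byte[12]=0xA0 cont=1 payload=0x20=32: acc |= 32<<7 -> acc=4187 shift=14
  byte[13]=0x66 cont=0 payload=0x66=102: acc |= 102<<14 -> acc=1675355 shift=21 [end]
Varint 6: bytes[11:14] = DB A0 66 -> value 1675355 (3 byte(s))
  byte[14]=0x33 cont=0 payload=0x33=51: acc |= 51<<0 -> acc=51 shift=7 [end]
Varint 7: bytes[14:15] = 33 -> value 51 (1 byte(s))

Answer: 2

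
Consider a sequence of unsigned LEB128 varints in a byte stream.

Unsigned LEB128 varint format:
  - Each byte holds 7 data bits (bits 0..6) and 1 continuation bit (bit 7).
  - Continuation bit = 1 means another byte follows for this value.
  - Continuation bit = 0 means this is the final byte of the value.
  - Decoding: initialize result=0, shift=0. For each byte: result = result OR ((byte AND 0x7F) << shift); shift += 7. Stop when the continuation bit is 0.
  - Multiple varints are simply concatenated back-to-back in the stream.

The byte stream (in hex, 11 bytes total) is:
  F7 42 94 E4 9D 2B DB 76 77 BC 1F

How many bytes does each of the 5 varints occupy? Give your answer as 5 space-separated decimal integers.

  byte[0]=0xF7 cont=1 payload=0x77=119: acc |= 119<<0 -> acc=119 shift=7
  byte[1]=0x42 cont=0 payload=0x42=66: acc |= 66<<7 -> acc=8567 shift=14 [end]
Varint 1: bytes[0:2] = F7 42 -> value 8567 (2 byte(s))
  byte[2]=0x94 cont=1 payload=0x14=20: acc |= 20<<0 -> acc=20 shift=7
  byte[3]=0xE4 cont=1 payload=0x64=100: acc |= 100<<7 -> acc=12820 shift=14
  byte[4]=0x9D cont=1 payload=0x1D=29: acc |= 29<<14 -> acc=487956 shift=21
  byte[5]=0x2B cont=0 payload=0x2B=43: acc |= 43<<21 -> acc=90665492 shift=28 [end]
Varint 2: bytes[2:6] = 94 E4 9D 2B -> value 90665492 (4 byte(s))
  byte[6]=0xDB cont=1 payload=0x5B=91: acc |= 91<<0 -> acc=91 shift=7
  byte[7]=0x76 cont=0 payload=0x76=118: acc |= 118<<7 -> acc=15195 shift=14 [end]
Varint 3: bytes[6:8] = DB 76 -> value 15195 (2 byte(s))
  byte[8]=0x77 cont=0 payload=0x77=119: acc |= 119<<0 -> acc=119 shift=7 [end]
Varint 4: bytes[8:9] = 77 -> value 119 (1 byte(s))
  byte[9]=0xBC cont=1 payload=0x3C=60: acc |= 60<<0 -> acc=60 shift=7
  byte[10]=0x1F cont=0 payload=0x1F=31: acc |= 31<<7 -> acc=4028 shift=14 [end]
Varint 5: bytes[9:11] = BC 1F -> value 4028 (2 byte(s))

Answer: 2 4 2 1 2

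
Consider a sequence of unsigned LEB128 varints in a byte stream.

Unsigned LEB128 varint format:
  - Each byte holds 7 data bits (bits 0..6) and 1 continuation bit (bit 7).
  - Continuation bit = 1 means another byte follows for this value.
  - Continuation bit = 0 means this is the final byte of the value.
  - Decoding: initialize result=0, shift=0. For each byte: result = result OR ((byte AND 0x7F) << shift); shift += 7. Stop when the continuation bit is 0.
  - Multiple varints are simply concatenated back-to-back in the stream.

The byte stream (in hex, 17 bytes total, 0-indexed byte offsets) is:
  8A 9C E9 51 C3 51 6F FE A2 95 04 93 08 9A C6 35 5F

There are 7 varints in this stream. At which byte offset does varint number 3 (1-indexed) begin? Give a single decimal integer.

Answer: 6

Derivation:
  byte[0]=0x8A cont=1 payload=0x0A=10: acc |= 10<<0 -> acc=10 shift=7
  byte[1]=0x9C cont=1 payload=0x1C=28: acc |= 28<<7 -> acc=3594 shift=14
  byte[2]=0xE9 cont=1 payload=0x69=105: acc |= 105<<14 -> acc=1723914 shift=21
  byte[3]=0x51 cont=0 payload=0x51=81: acc |= 81<<21 -> acc=171593226 shift=28 [end]
Varint 1: bytes[0:4] = 8A 9C E9 51 -> value 171593226 (4 byte(s))
  byte[4]=0xC3 cont=1 payload=0x43=67: acc |= 67<<0 -> acc=67 shift=7
  byte[5]=0x51 cont=0 payload=0x51=81: acc |= 81<<7 -> acc=10435 shift=14 [end]
Varint 2: bytes[4:6] = C3 51 -> value 10435 (2 byte(s))
  byte[6]=0x6F cont=0 payload=0x6F=111: acc |= 111<<0 -> acc=111 shift=7 [end]
Varint 3: bytes[6:7] = 6F -> value 111 (1 byte(s))
  byte[7]=0xFE cont=1 payload=0x7E=126: acc |= 126<<0 -> acc=126 shift=7
  byte[8]=0xA2 cont=1 payload=0x22=34: acc |= 34<<7 -> acc=4478 shift=14
  byte[9]=0x95 cont=1 payload=0x15=21: acc |= 21<<14 -> acc=348542 shift=21
  byte[10]=0x04 cont=0 payload=0x04=4: acc |= 4<<21 -> acc=8737150 shift=28 [end]
Varint 4: bytes[7:11] = FE A2 95 04 -> value 8737150 (4 byte(s))
  byte[11]=0x93 cont=1 payload=0x13=19: acc |= 19<<0 -> acc=19 shift=7
  byte[12]=0x08 cont=0 payload=0x08=8: acc |= 8<<7 -> acc=1043 shift=14 [end]
Varint 5: bytes[11:13] = 93 08 -> value 1043 (2 byte(s))
  byte[13]=0x9A cont=1 payload=0x1A=26: acc |= 26<<0 -> acc=26 shift=7
  byte[14]=0xC6 cont=1 payload=0x46=70: acc |= 70<<7 -> acc=8986 shift=14
  byte[15]=0x35 cont=0 payload=0x35=53: acc |= 53<<14 -> acc=877338 shift=21 [end]
Varint 6: bytes[13:16] = 9A C6 35 -> value 877338 (3 byte(s))
  byte[16]=0x5F cont=0 payload=0x5F=95: acc |= 95<<0 -> acc=95 shift=7 [end]
Varint 7: bytes[16:17] = 5F -> value 95 (1 byte(s))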